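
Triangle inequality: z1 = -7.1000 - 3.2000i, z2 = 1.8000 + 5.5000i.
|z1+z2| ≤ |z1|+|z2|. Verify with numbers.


|z1| = sqrt((-7.1)^2 + (-3.2)^2) = sqrt(60.65) = 7.7878
|z2| = sqrt(1.8^2 + 5.5^2) = sqrt(33.49) = 5.7871
z1+z2 = -5.3000 + 2.3000i
|z1+z2| = sqrt(33.38) = 5.7775
|z1|+|z2| = 7.7878 + 5.7871 = 13.5749

|z1+z2| = 5.7775 ≤ |z1|+|z2| = 13.5749 (verified)


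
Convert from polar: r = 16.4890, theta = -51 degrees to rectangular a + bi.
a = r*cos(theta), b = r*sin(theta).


a = 16.4890*cos(-51°) = 16.4890*0.62932 = 10.3769
b = 16.4890*sin(-51°) = 16.4890*(-0.77715) = -12.8144

10.3769 - 12.8144i


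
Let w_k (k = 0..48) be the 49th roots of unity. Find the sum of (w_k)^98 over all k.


The roots are w_k = w^k with w = e^(2*pi*i/49), and (w^k)^98 = (w^98)^k.
So S = 1 + u + u^2 + ... + u^(48) with u = w^98.
98 = 2*49 + 0, so 98 is a multiple of 49 and u = (w^49)^2 = 1.
Every one of the 49 terms equals 1: S = 49

S = 49


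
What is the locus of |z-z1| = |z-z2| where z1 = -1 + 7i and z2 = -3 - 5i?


Equal distances means the locus is the perpendicular bisector of z1 and z2.
Midpoint = ((-1+(-3))/2, (7+(-5))/2) = (-2.0000, 1.0000)

Perpendicular bisector through (-2.0000, 1.0000)


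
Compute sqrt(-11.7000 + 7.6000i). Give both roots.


|z| = sqrt(136.89+57.76) = 13.9517
sqrt((|z|+a)/2) = sqrt((13.9517+(-11.7))/2) = sqrt(1.1259) = 1.0611
sqrt((|z|-a)/2) = sqrt((13.9517-(-11.7))/2) = sqrt(12.8259) = 3.5813

±(1.0611 + 3.5813i) i.e. 1.0611 + 3.5813i and -1.0611 - 3.5813i


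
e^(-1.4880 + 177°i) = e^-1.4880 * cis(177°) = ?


e^-1.4880 = 0.2258
cos(177°) = -0.9986
sin(177°) = 0.0523
Real = 0.2258*(-0.9986) = -0.2255
Imag = 0.2258*0.0523 = 0.0118

-0.2255 + 0.0118i


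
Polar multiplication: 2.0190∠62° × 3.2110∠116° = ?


r = 2.0190 * 3.2110 = 6.4830
theta = 62° + 116° = 178° = 178° (mod 360)

6.4830 cis(178°)


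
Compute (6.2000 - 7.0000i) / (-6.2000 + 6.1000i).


Conjugate of z2 = -6.2000 - 6.1000i
Numerator: (6.2000 - 7.0000i)(-6.2000 - 6.1000i) = -81.1400 + 5.5800i
Denominator: (-6.2)^2 + 6.1^2 = 75.65
Result = (-81.1400 + 5.5800i)/75.65

-1.0726 + 0.0738i


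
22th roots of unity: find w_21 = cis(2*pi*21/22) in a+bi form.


Angle = 360*21/22 = 343.6364°
a = cos(343.6364°) = 0.9595
b = sin(343.6364°) = -0.2817

0.9595 - 0.2817i


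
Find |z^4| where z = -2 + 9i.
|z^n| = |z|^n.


|z| = sqrt(4+81) = sqrt(85) = 9.2195
|z^4| = |z|^4 = (sqrt(85))^4 = 85^2 = 7225

|z^4| = 7225


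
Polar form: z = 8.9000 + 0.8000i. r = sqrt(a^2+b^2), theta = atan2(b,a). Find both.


r = sqrt(79.21+0.64) = sqrt(79.85) = 8.9359
theta = atan2(0.8, 8.9) = 5.1364 degrees

r = 8.9359, theta = 5.1364 degrees


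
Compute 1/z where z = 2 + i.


|z|^2 = 4+1 = 5
1/z = (2 - 1i)/5

1/z = 0.4000 - 0.2000i


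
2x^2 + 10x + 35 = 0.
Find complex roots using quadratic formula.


disc = 10^2 - 4*2*35 = 100 - 280 = -180
sqrt(|disc|) = sqrt(180) = 13.4164
Real part = -10/(2*2) = -2.5000
Imag part = 13.4164/(2*2) = 3.3541

-2.5000 ± 3.3541i


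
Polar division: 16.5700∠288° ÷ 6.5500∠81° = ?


r = 16.5700 / 6.5500 = 2.5298
theta = 288° - 81° = 207° = 207° (mod 360)

2.5298 cis(207°)


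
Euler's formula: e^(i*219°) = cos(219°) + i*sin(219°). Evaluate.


cos(219°) = -0.7771
sin(219°) = -0.6293

e^(i*219°) = -0.7771 - 0.6293i


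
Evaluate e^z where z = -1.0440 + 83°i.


e^-1.0440 = 0.3520
cos(83°) = 0.1219
sin(83°) = 0.9925
Real = 0.3520*0.1219 = 0.0429
Imag = 0.3520*0.9925 = 0.3494

0.0429 + 0.3494i


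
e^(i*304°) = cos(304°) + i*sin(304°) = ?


cos(304°) = 0.5592
sin(304°) = -0.8290

e^(i*304°) = 0.5592 - 0.8290i


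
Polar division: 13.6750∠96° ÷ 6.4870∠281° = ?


r = 13.6750 / 6.4870 = 2.1081
theta = 96° - 281° = -185° = 175° (mod 360)

2.1081 cis(175°)


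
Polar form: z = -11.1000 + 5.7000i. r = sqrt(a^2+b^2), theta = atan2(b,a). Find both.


r = sqrt(123.21+32.49) = sqrt(155.7) = 12.4780
theta = atan2(5.7, -11.1) = 152.8189 degrees

r = 12.4780, theta = 152.8189 degrees


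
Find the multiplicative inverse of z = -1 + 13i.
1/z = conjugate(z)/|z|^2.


|z|^2 = 1+169 = 170
1/z = (-1 - 13i)/170

1/z = -0.0059 - 0.0765i


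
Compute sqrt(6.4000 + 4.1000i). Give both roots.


|z| = sqrt(40.96+16.81) = 7.6007
sqrt((|z|+a)/2) = sqrt((7.6007+6.4)/2) = sqrt(7.0003) = 2.6458
sqrt((|z|-a)/2) = sqrt((7.6007-6.4)/2) = sqrt(0.6003) = 0.7748

±(2.6458 + 0.7748i) i.e. 2.6458 + 0.7748i and -2.6458 - 0.7748i


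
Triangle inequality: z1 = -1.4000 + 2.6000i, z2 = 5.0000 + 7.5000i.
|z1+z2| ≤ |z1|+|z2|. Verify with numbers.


|z1| = sqrt((-1.4)^2 + 2.6^2) = sqrt(8.72) = 2.9530
|z2| = sqrt(5^2 + 7.5^2) = sqrt(81.25) = 9.0139
z1+z2 = 3.6000 + 10.1000i
|z1+z2| = sqrt(114.97) = 10.7224
|z1|+|z2| = 2.9530 + 9.0139 = 11.9669

|z1+z2| = 10.7224 ≤ |z1|+|z2| = 11.9669 (verified)


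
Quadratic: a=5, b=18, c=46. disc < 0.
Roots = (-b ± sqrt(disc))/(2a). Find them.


disc = 18^2 - 4*5*46 = 324 - 920 = -596
sqrt(|disc|) = sqrt(596) = 24.4131
Real part = -18/(2*5) = -1.8000
Imag part = 24.4131/(2*5) = 2.4413

-1.8000 ± 2.4413i


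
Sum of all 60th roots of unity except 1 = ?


With w = e^(2*pi*i/60), all 60 of the 60th roots of unity w^0 = 1, w, ..., w^(59) sum to 0: 1 + w + ... + w^(59) = (1 - w^60)/(1 - w) = 0 since w^60 = 1, w ≠ 1.
Removing the root 1: w + w^2 + ... + w^(59) = 0 - 1 = -1

Sum = -1


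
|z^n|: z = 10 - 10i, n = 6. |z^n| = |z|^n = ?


|z| = sqrt(100+100) = sqrt(200) = 14.1421
|z^6| = |z|^6 = (sqrt(200))^6 = 200^3 = 8000000

|z^6| = 8000000


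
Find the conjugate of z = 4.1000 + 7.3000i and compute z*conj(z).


z_bar = 4.1000 - 7.3000i
z*z_bar = 4.1^2 + 7.3^2 = 16.81 + 53.29 = 70.1

z_bar = 4.1000 - 7.3000i, z*z_bar = 70.1


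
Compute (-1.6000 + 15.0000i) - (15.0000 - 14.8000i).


Real: -1.6 - 15 = -16.6
Imag: 15 + 14.8 = 29.8

-16.6000 + 29.8000i


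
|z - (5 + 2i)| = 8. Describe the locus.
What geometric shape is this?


|z - z0| = r is a circle with center z0 and radius r.
Center = (5, 2), radius = 8

Circle with center (5, 2) and radius 8


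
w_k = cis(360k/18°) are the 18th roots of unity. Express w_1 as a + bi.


Angle = 360*1/18 = 20°
a = cos(20°) = 0.9397
b = sin(20°) = 0.3420

0.9397 + 0.3420i


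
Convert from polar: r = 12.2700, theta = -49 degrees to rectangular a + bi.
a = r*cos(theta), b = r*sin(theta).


a = 12.2700*cos(-49°) = 12.2700*0.656059 = 8.0498
b = 12.2700*sin(-49°) = 12.2700*(-0.75471) = -9.2603

8.0498 - 9.2603i


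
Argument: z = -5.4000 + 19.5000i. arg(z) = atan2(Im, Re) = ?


Re = -5.4, Im = 19.5
arg = atan2(19.5, -5.4) = 105.4786 degrees

arg(z) = 105.4786 degrees


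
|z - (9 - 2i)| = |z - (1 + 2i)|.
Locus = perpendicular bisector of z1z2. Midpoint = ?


Equal distances means the locus is the perpendicular bisector of z1 and z2.
Midpoint = ((9+1)/2, (-2+2)/2) = (5.0000, 0)

Perpendicular bisector through (5.0000, 0)


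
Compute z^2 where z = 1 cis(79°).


r^2 = 1^2 = 1
n*theta = 2*79° = 158° = 158° (mod 360)
a = 1*cos(158°) = -0.9272
b = 1*sin(158°) = 0.3746

1 cis(158°) = -0.9272 + 0.3746i


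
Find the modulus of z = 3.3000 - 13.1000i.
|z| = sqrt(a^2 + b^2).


|z| = sqrt(3.3^2 + (-13.1)^2) = sqrt(10.89 + 171.61) = sqrt(182.5) = 13.5093

|z| = 13.5093


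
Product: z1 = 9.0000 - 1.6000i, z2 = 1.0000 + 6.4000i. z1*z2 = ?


Real = 9*1 - (-1.6)*6.4 = 9 - (-10.24) = 19.24
Imag = 9*6.4 + 1*(-1.6) = 57.6 - (1.6) = 56

19.2400 + 56.0000i


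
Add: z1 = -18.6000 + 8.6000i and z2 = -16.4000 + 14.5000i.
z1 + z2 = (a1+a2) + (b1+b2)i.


Real: -18.6 - 16.4 = -35
Imag: 8.6 + 14.5 = 23.1

-35.0000 + 23.1000i


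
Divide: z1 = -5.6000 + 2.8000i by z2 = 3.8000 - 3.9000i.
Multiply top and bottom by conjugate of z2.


Conjugate of z2 = 3.8000 + 3.9000i
Numerator: (-5.6000 + 2.8000i)(3.8000 + 3.9000i) = -32.2000 - 11.2000i
Denominator: 3.8^2 + (-3.9)^2 = 29.65
Result = (-32.2000 - 11.2000i)/29.65

-1.0860 - 0.3777i


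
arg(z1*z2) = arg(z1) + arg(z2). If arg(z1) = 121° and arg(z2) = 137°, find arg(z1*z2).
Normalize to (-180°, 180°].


arg(z1*z2) = 121° + 137° = 258°
Normalized to (-180°, 180°]: -102°

-102°


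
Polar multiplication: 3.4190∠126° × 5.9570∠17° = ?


r = 3.4190 * 5.9570 = 20.3670
theta = 126° + 17° = 143° = 143° (mod 360)

20.3670 cis(143°)


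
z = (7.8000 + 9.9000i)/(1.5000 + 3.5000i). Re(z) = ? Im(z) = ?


Multiply by conjugate: (7.8000 + 9.9000i)(1.5000 - 3.5000i) / (1.5^2 + 3.5^2)
Numerator real = 7.8*1.5 + 9.9*3.5 = 46.35
Numerator imag = 9.9*1.5 - 7.8*3.5 = -12.45
Denominator = 14.5
Re(z) = 46.35/14.5 = 3.1966
Im(z) = -12.45/14.5 = -0.8586

Re(z) = 3.1966, Im(z) = -0.8586


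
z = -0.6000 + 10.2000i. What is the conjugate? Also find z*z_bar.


z_bar = -0.6000 - 10.2000i
z*z_bar = (-0.6)^2 + 10.2^2 = 0.36 + 104.04 = 104.4

z_bar = -0.6000 - 10.2000i, z*z_bar = 104.4


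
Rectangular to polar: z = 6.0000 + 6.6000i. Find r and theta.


r = sqrt(36+43.56) = sqrt(79.56) = 8.9196
theta = atan2(6.6, 6) = 47.7263 degrees

r = 8.9196, theta = 47.7263 degrees


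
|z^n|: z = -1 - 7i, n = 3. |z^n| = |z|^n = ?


|z| = sqrt(1+49) = sqrt(50) = 7.0711
|z^3| = |z|^3 = (sqrt(50))^3 = 50*sqrt(50)

|z^3| = 50*sqrt(50) ≈ 353.5534


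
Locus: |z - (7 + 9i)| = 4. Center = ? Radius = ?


|z - z0| = r is a circle with center z0 and radius r.
Center = (7, 9), radius = 4

Circle with center (7, 9) and radius 4


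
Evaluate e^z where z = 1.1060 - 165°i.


e^1.1060 = 3.02225
cos(-165°) = -0.96593
sin(-165°) = -0.2588
Real = 3.02225*(-0.96593) = -2.9193
Imag = 3.02225*(-0.2588) = -0.7822

-2.9193 - 0.7822i


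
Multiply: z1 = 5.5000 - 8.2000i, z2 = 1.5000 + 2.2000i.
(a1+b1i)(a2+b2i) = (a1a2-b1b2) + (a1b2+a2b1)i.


Real = 5.5*1.5 - (-8.2)*2.2 = 8.25 - (-18.04) = 26.29
Imag = 5.5*2.2 + 1.5*(-8.2) = 12.1 - (12.3) = -0.2

26.2900 - 0.2000i


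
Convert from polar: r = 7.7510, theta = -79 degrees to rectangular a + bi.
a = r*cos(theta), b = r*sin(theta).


a = 7.7510*cos(-79°) = 7.7510*0.19081 = 1.4790
b = 7.7510*sin(-79°) = 7.7510*(-0.98163) = -7.6086

1.4790 - 7.6086i


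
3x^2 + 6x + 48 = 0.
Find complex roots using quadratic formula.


disc = 6^2 - 4*3*48 = 36 - 576 = -540
sqrt(|disc|) = sqrt(540) = 23.2379
Real part = -6/(2*3) = -1.0000
Imag part = 23.2379/(2*3) = 3.8730

-1.0000 ± 3.8730i


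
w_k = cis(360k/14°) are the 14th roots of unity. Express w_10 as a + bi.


Angle = 360*10/14 = 257.1429°
a = cos(257.1429°) = -0.2225
b = sin(257.1429°) = -0.9749

-0.2225 - 0.9749i


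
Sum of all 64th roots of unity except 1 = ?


With w = e^(2*pi*i/64), all 64 of the 64th roots of unity w^0 = 1, w, ..., w^(63) sum to 0: 1 + w + ... + w^(63) = (1 - w^64)/(1 - w) = 0 since w^64 = 1, w ≠ 1.
Removing the root 1: w + w^2 + ... + w^(63) = 0 - 1 = -1

Sum = -1


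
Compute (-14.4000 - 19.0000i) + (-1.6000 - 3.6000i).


Real: -14.4 - 1.6 = -16
Imag: -19 - 3.6 = -22.6

-16.0000 - 22.6000i


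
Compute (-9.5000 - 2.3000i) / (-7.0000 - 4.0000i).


Conjugate of z2 = -7.0000 + 4.0000i
Numerator: (-9.5000 - 2.3000i)(-7.0000 + 4.0000i) = 75.7000 - 21.9000i
Denominator: (-7)^2 + (-4)^2 = 65
Result = (75.7000 - 21.9000i)/65

1.1646 - 0.3369i


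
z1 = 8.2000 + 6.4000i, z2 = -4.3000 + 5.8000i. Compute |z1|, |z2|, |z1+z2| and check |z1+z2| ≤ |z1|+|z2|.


|z1| = sqrt(8.2^2 + 6.4^2) = sqrt(108.2) = 10.4019
|z2| = sqrt((-4.3)^2 + 5.8^2) = sqrt(52.13) = 7.2201
z1+z2 = 3.9000 + 12.2000i
|z1+z2| = sqrt(164.05) = 12.8082
|z1|+|z2| = 10.4019 + 7.2201 = 17.6220

|z1+z2| = 12.8082 ≤ |z1|+|z2| = 17.6220 (verified)


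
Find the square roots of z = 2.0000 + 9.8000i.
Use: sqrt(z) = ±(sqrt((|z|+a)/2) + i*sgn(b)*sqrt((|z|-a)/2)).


|z| = sqrt(4+96.04) = 10.0020
sqrt((|z|+a)/2) = sqrt((10.0020+2)/2) = sqrt(6.0010) = 2.4497
sqrt((|z|-a)/2) = sqrt((10.0020-2)/2) = sqrt(4.0010) = 2.0002

±(2.4497 + 2.0002i) i.e. 2.4497 + 2.0002i and -2.4497 - 2.0002i


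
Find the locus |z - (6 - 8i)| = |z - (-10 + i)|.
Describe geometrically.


Equal distances means the locus is the perpendicular bisector of z1 and z2.
Midpoint = ((6+(-10))/2, (-8+1)/2) = (-2.0000, -3.5000)

Perpendicular bisector through (-2.0000, -3.5000)


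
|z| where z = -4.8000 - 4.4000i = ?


|z| = sqrt((-4.8)^2 + (-4.4)^2) = sqrt(23.04 + 19.36) = sqrt(42.4) = 6.5115

|z| = 6.5115


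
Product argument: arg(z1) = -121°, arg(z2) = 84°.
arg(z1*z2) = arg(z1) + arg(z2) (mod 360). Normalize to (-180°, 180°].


arg(z1*z2) = -121° + 84° = -37°
Normalized to (-180°, 180°]: -37°

-37°


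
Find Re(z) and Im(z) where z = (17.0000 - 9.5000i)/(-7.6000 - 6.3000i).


Multiply by conjugate: (17.0000 - 9.5000i)(-7.6000 + 6.3000i) / ((-7.6)^2 + (-6.3)^2)
Numerator real = 17*(-7.6) - (9.5)*(-6.3) = -69.35
Numerator imag = -9.5*(-7.6) - 17*(-6.3) = 179.3
Denominator = 97.45
Re(z) = -69.35/97.45 = -0.7116
Im(z) = 179.3/97.45 = 1.8399

Re(z) = -0.7116, Im(z) = 1.8399


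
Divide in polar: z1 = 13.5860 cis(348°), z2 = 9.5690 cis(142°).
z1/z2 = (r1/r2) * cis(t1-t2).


r = 13.5860 / 9.5690 = 1.4198
theta = 348° - 142° = 206° = 206° (mod 360)

1.4198 cis(206°)


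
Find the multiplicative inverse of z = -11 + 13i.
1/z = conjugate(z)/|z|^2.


|z|^2 = 121+169 = 290
1/z = (-11 - 13i)/290

1/z = -0.0379 - 0.0448i


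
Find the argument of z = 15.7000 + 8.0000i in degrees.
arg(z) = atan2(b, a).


Re = 15.7, Im = 8
arg = atan2(8, 15.7) = 27.0013 degrees

arg(z) = 27.0013 degrees


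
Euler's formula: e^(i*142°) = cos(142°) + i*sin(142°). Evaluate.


cos(142°) = -0.7880
sin(142°) = 0.6157

e^(i*142°) = -0.7880 + 0.6157i


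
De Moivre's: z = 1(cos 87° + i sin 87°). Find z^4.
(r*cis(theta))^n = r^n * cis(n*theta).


r^4 = 1^4 = 1
n*theta = 4*87° = 348° = 348° (mod 360)
a = 1*cos(348°) = 0.9781
b = 1*sin(348°) = -0.2079

1 cis(348°) = 0.9781 - 0.2079i


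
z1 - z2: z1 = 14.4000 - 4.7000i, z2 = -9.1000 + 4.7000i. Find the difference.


Real: 14.4 + 9.1 = 23.5
Imag: -4.7 - 4.7 = -9.4

23.5000 - 9.4000i


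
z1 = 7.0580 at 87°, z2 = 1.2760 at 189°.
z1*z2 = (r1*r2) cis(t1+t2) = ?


r = 7.0580 * 1.2760 = 9.0060
theta = 87° + 189° = 276° = 276° (mod 360)

9.0060 cis(276°)


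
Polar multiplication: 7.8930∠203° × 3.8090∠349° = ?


r = 7.8930 * 3.8090 = 30.0644
theta = 203° + 349° = 552° = 192° (mod 360)

30.0644 cis(192°)


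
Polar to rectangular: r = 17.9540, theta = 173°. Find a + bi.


a = 17.9540*cos(173°) = 17.9540*(-0.99255) = -17.8202
b = 17.9540*sin(173°) = 17.9540*0.121869 = 2.1880

-17.8202 + 2.1880i


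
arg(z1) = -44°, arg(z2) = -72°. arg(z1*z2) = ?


arg(z1*z2) = -44° - 72° = -116°
Normalized to (-180°, 180°]: -116°

-116°


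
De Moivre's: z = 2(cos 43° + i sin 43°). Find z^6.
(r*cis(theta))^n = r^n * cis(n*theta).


r^6 = 2^6 = 64
n*theta = 6*43° = 258° = 258° (mod 360)
a = 64*cos(258°) = -13.3063
b = 64*sin(258°) = -62.6014

64 cis(258°) = -13.3063 - 62.6014i


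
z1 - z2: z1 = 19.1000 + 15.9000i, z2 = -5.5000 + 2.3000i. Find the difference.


Real: 19.1 + 5.5 = 24.6
Imag: 15.9 - 2.3 = 13.6

24.6000 + 13.6000i


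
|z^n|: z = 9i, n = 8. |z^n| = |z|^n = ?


|z| = sqrt(0+81) = sqrt(81) = 9
|z^8| = |z|^8 = 9^8 = 43046721

|z^8| = 43046721


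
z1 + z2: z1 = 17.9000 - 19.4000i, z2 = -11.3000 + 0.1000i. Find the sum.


Real: 17.9 - 11.3 = 6.6
Imag: -19.4 + 0.1 = -19.3

6.6000 - 19.3000i


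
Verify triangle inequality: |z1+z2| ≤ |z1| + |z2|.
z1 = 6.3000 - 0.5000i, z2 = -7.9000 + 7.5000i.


|z1| = sqrt(6.3^2 + (-0.5)^2) = sqrt(39.94) = 6.3198
|z2| = sqrt((-7.9)^2 + 7.5^2) = sqrt(118.66) = 10.8931
z1+z2 = -1.6000 + 7.0000i
|z1+z2| = sqrt(51.56) = 7.1805
|z1|+|z2| = 6.3198 + 10.8931 = 17.2129

|z1+z2| = 7.1805 ≤ |z1|+|z2| = 17.2129 (verified)


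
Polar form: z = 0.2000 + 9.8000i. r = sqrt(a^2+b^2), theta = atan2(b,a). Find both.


r = sqrt(0.04+96.04) = sqrt(96.08) = 9.8020
theta = atan2(9.8, 0.2) = 88.8309 degrees

r = 9.8020, theta = 88.8309 degrees


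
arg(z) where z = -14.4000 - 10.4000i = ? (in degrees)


Re = -14.4, Im = -10.4
arg = atan2(-10.4, -14.4) = -144.1623 degrees

arg(z) = -144.1623 degrees


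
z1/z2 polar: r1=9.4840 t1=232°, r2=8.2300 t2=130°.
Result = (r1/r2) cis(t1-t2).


r = 9.4840 / 8.2300 = 1.1524
theta = 232° - 130° = 102° = 102° (mod 360)

1.1524 cis(102°)


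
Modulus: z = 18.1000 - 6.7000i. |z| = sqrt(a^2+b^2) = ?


|z| = sqrt(18.1^2 + (-6.7)^2) = sqrt(327.61 + 44.89) = sqrt(372.5) = 19.3003

|z| = 19.3003


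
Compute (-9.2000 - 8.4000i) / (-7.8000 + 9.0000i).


Conjugate of z2 = -7.8000 - 9.0000i
Numerator: (-9.2000 - 8.4000i)(-7.8000 - 9.0000i) = -3.8400 + 148.3200i
Denominator: (-7.8)^2 + 9^2 = 141.84
Result = (-3.8400 + 148.3200i)/141.84

-0.0271 + 1.0457i


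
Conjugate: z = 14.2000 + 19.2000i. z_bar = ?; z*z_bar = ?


z_bar = 14.2000 - 19.2000i
z*z_bar = 14.2^2 + 19.2^2 = 201.64 + 368.64 = 570.28

z_bar = 14.2000 - 19.2000i, z*z_bar = 570.28


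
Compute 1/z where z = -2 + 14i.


|z|^2 = 4+196 = 200
1/z = (-2 - 14i)/200

1/z = -0.0100 - 0.0700i


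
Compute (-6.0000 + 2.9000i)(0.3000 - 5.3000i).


Real = -6*0.3 - 2.9*(-5.3) = -1.8 - (-15.37) = 13.57
Imag = -6*(-5.3) + 0.3*2.9 = 31.8 + 0.87 = 32.67

13.5700 + 32.6700i


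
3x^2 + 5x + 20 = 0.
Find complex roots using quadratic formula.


disc = 5^2 - 4*3*20 = 25 - 240 = -215
sqrt(|disc|) = sqrt(215) = 14.6629
Real part = -5/(2*3) = -0.8333
Imag part = 14.6629/(2*3) = 2.4438

-0.8333 ± 2.4438i


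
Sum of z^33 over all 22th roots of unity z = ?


The roots are w_k = w^k with w = e^(2*pi*i/22), and (w^k)^33 = (w^33)^k.
So S = 1 + u + u^2 + ... + u^(21) with u = w^33.
33 = 1*22 + 11, so 33 is not a multiple of 22: u = (w^22)^1 * w^11 = w^11 ≠ 1 (w is a primitive 22th root), while u^22 = (w^22)^33 = 1.
Geometric series: S = (1 - u^22)/(1 - u) = (1 - 1)/(1 - u) = 0

S = 0


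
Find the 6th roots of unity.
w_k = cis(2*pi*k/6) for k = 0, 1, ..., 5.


The 6th roots of unity are cis(360k/6°) for k=0..5
Angle step = 360/6 = 60°
Primitive root: cis(60°)
Primitive root = 0.5000 + 0.8660i

6 roots at angles: 0°, 60°, 120°, 180°, 240°, 300°


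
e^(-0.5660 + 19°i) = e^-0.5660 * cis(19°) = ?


e^-0.5660 = 0.5678
cos(19°) = 0.9455
sin(19°) = 0.3256
Real = 0.5678*0.9455 = 0.5369
Imag = 0.5678*0.3256 = 0.1849

0.5369 + 0.1849i


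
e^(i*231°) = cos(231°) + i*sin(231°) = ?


cos(231°) = -0.6293
sin(231°) = -0.7771

e^(i*231°) = -0.6293 - 0.7771i


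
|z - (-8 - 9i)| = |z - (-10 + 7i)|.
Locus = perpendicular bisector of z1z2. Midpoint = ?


Equal distances means the locus is the perpendicular bisector of z1 and z2.
Midpoint = ((-8+(-10))/2, (-9+7)/2) = (-9.0000, -1.0000)

Perpendicular bisector through (-9.0000, -1.0000)


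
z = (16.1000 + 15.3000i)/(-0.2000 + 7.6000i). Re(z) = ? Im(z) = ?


Multiply by conjugate: (16.1000 + 15.3000i)(-0.2000 - 7.6000i) / ((-0.2)^2 + 7.6^2)
Numerator real = 16.1*(-0.2) + 15.3*7.6 = 113.06
Numerator imag = 15.3*(-0.2) - 16.1*7.6 = -125.42
Denominator = 57.8
Re(z) = 113.06/57.8 = 1.9561
Im(z) = -125.42/57.8 = -2.1699

Re(z) = 1.9561, Im(z) = -2.1699


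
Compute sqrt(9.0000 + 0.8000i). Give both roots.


|z| = sqrt(81+0.64) = 9.0355
sqrt((|z|+a)/2) = sqrt((9.0355+9)/2) = sqrt(9.0177) = 3.0030
sqrt((|z|-a)/2) = sqrt((9.0355-9)/2) = sqrt(0.0177) = 0.1332

±(3.0030 + 0.1332i) i.e. 3.0030 + 0.1332i and -3.0030 - 0.1332i


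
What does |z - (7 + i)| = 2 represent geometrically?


|z - z0| = r is a circle with center z0 and radius r.
Center = (7, 1), radius = 2

Circle with center (7, 1) and radius 2


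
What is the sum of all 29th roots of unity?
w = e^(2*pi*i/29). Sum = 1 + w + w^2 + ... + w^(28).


The sum of all 29th roots of unity is 0.
Geometric series: (1 - w^29)/(1 - w) = (1-1)/(1-w) = 0 since w^29 = 1, w ≠ 1.
Alternatively: coefficient of z^28 in z^29 - 1 is 0.

0


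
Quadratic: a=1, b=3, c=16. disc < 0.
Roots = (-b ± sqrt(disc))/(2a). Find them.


disc = 3^2 - 4*1*16 = 9 - 64 = -55
sqrt(|disc|) = sqrt(55) = 7.4162
Real part = -3/(2*1) = -1.5000
Imag part = 7.4162/(2*1) = 3.7081

-1.5000 ± 3.7081i


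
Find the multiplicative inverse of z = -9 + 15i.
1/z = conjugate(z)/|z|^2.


|z|^2 = 81+225 = 306
1/z = (-9 - 15i)/306

1/z = -0.0294 - 0.0490i


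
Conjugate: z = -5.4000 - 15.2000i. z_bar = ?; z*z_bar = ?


z_bar = -5.4000 + 15.2000i
z*z_bar = (-5.4)^2 + (-15.2)^2 = 29.16 + 231.04 = 260.2

z_bar = -5.4000 + 15.2000i, z*z_bar = 260.2


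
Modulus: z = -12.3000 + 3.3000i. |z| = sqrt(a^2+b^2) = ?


|z| = sqrt((-12.3)^2 + 3.3^2) = sqrt(151.29 + 10.89) = sqrt(162.18) = 12.7350

|z| = 12.7350


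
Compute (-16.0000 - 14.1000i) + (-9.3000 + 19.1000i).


Real: -16 - 9.3 = -25.3
Imag: -14.1 + 19.1 = 5

-25.3000 + 5.0000i


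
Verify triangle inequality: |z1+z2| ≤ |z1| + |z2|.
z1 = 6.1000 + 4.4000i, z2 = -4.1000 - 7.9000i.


|z1| = sqrt(6.1^2 + 4.4^2) = sqrt(56.57) = 7.5213
|z2| = sqrt((-4.1)^2 + (-7.9)^2) = sqrt(79.22) = 8.9006
z1+z2 = 2.0000 - 3.5000i
|z1+z2| = sqrt(16.25) = 4.0311
|z1|+|z2| = 7.5213 + 8.9006 = 16.4219

|z1+z2| = 4.0311 ≤ |z1|+|z2| = 16.4219 (verified)


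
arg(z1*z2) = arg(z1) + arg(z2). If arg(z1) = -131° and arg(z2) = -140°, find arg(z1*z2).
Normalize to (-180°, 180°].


arg(z1*z2) = -131° - 140° = -271°
Normalized to (-180°, 180°]: 89°

89°


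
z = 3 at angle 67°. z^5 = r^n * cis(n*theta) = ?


r^5 = 3^5 = 243
n*theta = 5*67° = 335° = 335° (mod 360)
a = 243*cos(335°) = 220.2328
b = 243*sin(335°) = -102.6962

243 cis(335°) = 220.2328 - 102.6962i


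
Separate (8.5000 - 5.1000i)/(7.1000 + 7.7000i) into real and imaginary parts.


Multiply by conjugate: (8.5000 - 5.1000i)(7.1000 - 7.7000i) / (7.1^2 + 7.7^2)
Numerator real = 8.5*7.1 - (5.1)*7.7 = 21.08
Numerator imag = -5.1*7.1 - 8.5*7.7 = -101.66
Denominator = 109.7
Re(z) = 21.08/109.7 = 0.1922
Im(z) = -101.66/109.7 = -0.9267

Re(z) = 0.1922, Im(z) = -0.9267


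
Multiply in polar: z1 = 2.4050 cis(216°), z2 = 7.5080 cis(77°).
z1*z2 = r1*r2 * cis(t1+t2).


r = 2.4050 * 7.5080 = 18.0567
theta = 216° + 77° = 293° = 293° (mod 360)

18.0567 cis(293°)


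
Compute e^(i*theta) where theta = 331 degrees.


cos(331°) = 0.8746
sin(331°) = -0.4848

e^(i*331°) = 0.8746 - 0.4848i


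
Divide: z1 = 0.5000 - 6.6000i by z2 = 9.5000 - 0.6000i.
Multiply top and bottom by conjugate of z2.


Conjugate of z2 = 9.5000 + 0.6000i
Numerator: (0.5000 - 6.6000i)(9.5000 + 0.6000i) = 8.7100 - 62.4000i
Denominator: 9.5^2 + (-0.6)^2 = 90.61
Result = (8.7100 - 62.4000i)/90.61

0.0961 - 0.6887i


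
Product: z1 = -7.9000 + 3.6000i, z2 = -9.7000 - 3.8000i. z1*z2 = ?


Real = -7.9*(-9.7) - 3.6*(-3.8) = 76.63 - (-13.68) = 90.31
Imag = -7.9*(-3.8) - (9.7)*3.6 = 30.02 - (34.92) = -4.9

90.3100 - 4.9000i


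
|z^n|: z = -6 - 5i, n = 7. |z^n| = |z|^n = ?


|z| = sqrt(36+25) = sqrt(61) = 7.8102
|z^7| = |z|^7 = (sqrt(61))^7 = 61^3 * sqrt(61) = 226981*sqrt(61)

|z^7| = 226981*sqrt(61) ≈ 1772778.2817


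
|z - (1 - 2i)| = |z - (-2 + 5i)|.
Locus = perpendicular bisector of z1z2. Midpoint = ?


Equal distances means the locus is the perpendicular bisector of z1 and z2.
Midpoint = ((1+(-2))/2, (-2+5)/2) = (-0.5000, 1.5000)

Perpendicular bisector through (-0.5000, 1.5000)


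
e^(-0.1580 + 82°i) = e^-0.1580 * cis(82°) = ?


e^-0.1580 = 0.8538
cos(82°) = 0.1392
sin(82°) = 0.9903
Real = 0.8538*0.1392 = 0.1188
Imag = 0.8538*0.9903 = 0.8455

0.1188 + 0.8455i


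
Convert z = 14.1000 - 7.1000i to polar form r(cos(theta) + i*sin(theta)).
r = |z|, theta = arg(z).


r = sqrt(198.81+50.41) = sqrt(249.22) = 15.7867
theta = atan2(-7.1, 14.1) = -26.7274 degrees

r = 15.7867, theta = -26.7274 degrees


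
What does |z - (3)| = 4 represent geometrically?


|z - z0| = r is a circle with center z0 and radius r.
Center = (3, 0), radius = 4

Circle with center (3, 0) and radius 4


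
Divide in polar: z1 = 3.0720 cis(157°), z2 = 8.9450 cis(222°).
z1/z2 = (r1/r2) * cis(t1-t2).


r = 3.0720 / 8.9450 = 0.3434
theta = 157° - 222° = -65° = 295° (mod 360)

0.3434 cis(295°)


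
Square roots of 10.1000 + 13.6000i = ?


|z| = sqrt(102.01+184.96) = 16.9402
sqrt((|z|+a)/2) = sqrt((16.9402+10.1)/2) = sqrt(13.5201) = 3.6770
sqrt((|z|-a)/2) = sqrt((16.9402-10.1)/2) = sqrt(3.4201) = 1.8493

±(3.6770 + 1.8493i) i.e. 3.6770 + 1.8493i and -3.6770 - 1.8493i


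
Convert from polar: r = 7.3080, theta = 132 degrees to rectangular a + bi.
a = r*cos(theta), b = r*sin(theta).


a = 7.3080*cos(132°) = 7.3080*(-0.66913) = -4.8900
b = 7.3080*sin(132°) = 7.3080*0.74314 = 5.4309

-4.8900 + 5.4309i


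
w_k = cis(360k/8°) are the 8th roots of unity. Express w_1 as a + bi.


Angle = 360*1/8 = 45°
a = cos(45°) = 0.7071
b = sin(45°) = 0.7071

0.7071 + 0.7071i


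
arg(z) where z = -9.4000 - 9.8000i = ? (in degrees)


Re = -9.4, Im = -9.8
arg = atan2(-9.8, -9.4) = -133.8065 degrees

arg(z) = -133.8065 degrees


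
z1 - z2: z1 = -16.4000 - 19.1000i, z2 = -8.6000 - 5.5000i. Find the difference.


Real: -16.4 + 8.6 = -7.8
Imag: -19.1 + 5.5 = -13.6

-7.8000 - 13.6000i


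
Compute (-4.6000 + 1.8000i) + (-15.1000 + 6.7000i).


Real: -4.6 - 15.1 = -19.7
Imag: 1.8 + 6.7 = 8.5

-19.7000 + 8.5000i


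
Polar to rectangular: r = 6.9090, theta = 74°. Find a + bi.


a = 6.9090*cos(74°) = 6.9090*0.27564 = 1.9044
b = 6.9090*sin(74°) = 6.9090*0.961262 = 6.6414

1.9044 + 6.6414i


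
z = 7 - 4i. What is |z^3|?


|z| = sqrt(49+16) = sqrt(65) = 8.0623
|z^3| = |z|^3 = (sqrt(65))^3 = 65*sqrt(65)

|z^3| = 65*sqrt(65) ≈ 524.0468


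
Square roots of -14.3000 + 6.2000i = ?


|z| = sqrt(204.49+38.44) = 15.5862
sqrt((|z|+a)/2) = sqrt((15.5862+(-14.3))/2) = sqrt(0.6431) = 0.8019
sqrt((|z|-a)/2) = sqrt((15.5862-(-14.3))/2) = sqrt(14.9431) = 3.8656

±(0.8019 + 3.8656i) i.e. 0.8019 + 3.8656i and -0.8019 - 3.8656i


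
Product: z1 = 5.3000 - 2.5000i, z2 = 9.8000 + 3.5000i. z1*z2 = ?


Real = 5.3*9.8 - (-2.5)*3.5 = 51.94 - (-8.75) = 60.69
Imag = 5.3*3.5 + 9.8*(-2.5) = 18.55 - (24.5) = -5.95

60.6900 - 5.9500i


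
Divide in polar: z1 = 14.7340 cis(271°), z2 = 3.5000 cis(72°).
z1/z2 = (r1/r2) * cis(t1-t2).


r = 14.7340 / 3.5000 = 4.2097
theta = 271° - 72° = 199° = 199° (mod 360)

4.2097 cis(199°)


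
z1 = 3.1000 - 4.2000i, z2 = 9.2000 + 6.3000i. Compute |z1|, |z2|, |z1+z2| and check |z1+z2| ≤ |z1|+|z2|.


|z1| = sqrt(3.1^2 + (-4.2)^2) = sqrt(27.25) = 5.2202
|z2| = sqrt(9.2^2 + 6.3^2) = sqrt(124.33) = 11.1503
z1+z2 = 12.3000 + 2.1000i
|z1+z2| = sqrt(155.7) = 12.4780
|z1|+|z2| = 5.2202 + 11.1503 = 16.3705

|z1+z2| = 12.4780 ≤ |z1|+|z2| = 16.3705 (verified)


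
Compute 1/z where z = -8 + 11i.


|z|^2 = 64+121 = 185
1/z = (-8 - 11i)/185

1/z = -0.0432 - 0.0595i


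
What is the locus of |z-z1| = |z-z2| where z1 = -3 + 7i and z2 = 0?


Equal distances means the locus is the perpendicular bisector of z1 and z2.
Midpoint = ((-3+0)/2, (7+0)/2) = (-1.5000, 3.5000)

Perpendicular bisector through (-1.5000, 3.5000)


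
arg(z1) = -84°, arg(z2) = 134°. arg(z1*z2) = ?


arg(z1*z2) = -84° + 134° = 50°
Normalized to (-180°, 180°]: 50°

50°


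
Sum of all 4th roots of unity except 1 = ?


With w = e^(2*pi*i/4), all 4 of the 4th roots of unity w^0 = 1, w, ..., w^(3) sum to 0: 1 + w + ... + w^(3) = (1 - w^4)/(1 - w) = 0 since w^4 = 1, w ≠ 1.
Removing the root 1: w + w^2 + ... + w^(3) = 0 - 1 = -1

Sum = -1


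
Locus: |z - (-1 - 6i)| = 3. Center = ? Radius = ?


|z - z0| = r is a circle with center z0 and radius r.
Center = (-1, -6), radius = 3

Circle with center (-1, -6) and radius 3


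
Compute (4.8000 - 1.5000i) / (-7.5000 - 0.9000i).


Conjugate of z2 = -7.5000 + 0.9000i
Numerator: (4.8000 - 1.5000i)(-7.5000 + 0.9000i) = -34.6500 + 15.5700i
Denominator: (-7.5)^2 + (-0.9)^2 = 57.06
Result = (-34.6500 + 15.5700i)/57.06

-0.6073 + 0.2729i


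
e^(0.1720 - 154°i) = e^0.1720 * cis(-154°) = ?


e^0.1720 = 1.18768
cos(-154°) = -0.8988
sin(-154°) = -0.43837
Real = 1.18768*(-0.8988) = -1.0675
Imag = 1.18768*(-0.43837) = -0.5206

-1.0675 - 0.5206i


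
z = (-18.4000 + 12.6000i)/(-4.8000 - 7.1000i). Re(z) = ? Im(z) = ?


Multiply by conjugate: (-18.4000 + 12.6000i)(-4.8000 + 7.1000i) / ((-4.8)^2 + (-7.1)^2)
Numerator real = -18.4*(-4.8) + 12.6*(-7.1) = -1.14
Numerator imag = 12.6*(-4.8) - (-18.4)*(-7.1) = -191.12
Denominator = 73.45
Re(z) = -1.14/73.45 = -0.0155
Im(z) = -191.12/73.45 = -2.6020

Re(z) = -0.0155, Im(z) = -2.6020


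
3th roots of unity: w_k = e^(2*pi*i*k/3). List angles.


The 3th roots of unity are cis(360k/3°) for k=0..2
Angle step = 360/3 = 120°
Primitive root: cis(120°)
Primitive root = -0.5000 + 0.8660i

3 roots at angles: 0°, 120°, 240°


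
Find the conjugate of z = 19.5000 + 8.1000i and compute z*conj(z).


z_bar = 19.5000 - 8.1000i
z*z_bar = 19.5^2 + 8.1^2 = 380.25 + 65.61 = 445.86

z_bar = 19.5000 - 8.1000i, z*z_bar = 445.86


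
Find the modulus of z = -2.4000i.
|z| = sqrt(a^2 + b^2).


|z| = sqrt(0^2 + (-2.4)^2) = sqrt(0 + 5.76) = sqrt(5.76) = 2.4000

|z| = 2.4000


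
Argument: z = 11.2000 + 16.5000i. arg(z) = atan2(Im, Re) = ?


Re = 11.2, Im = 16.5
arg = atan2(16.5, 11.2) = 55.8318 degrees

arg(z) = 55.8318 degrees


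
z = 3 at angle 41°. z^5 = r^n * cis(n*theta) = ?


r^5 = 3^5 = 243
n*theta = 5*41° = 205° = 205° (mod 360)
a = 243*cos(205°) = -220.2328
b = 243*sin(205°) = -102.6962

243 cis(205°) = -220.2328 - 102.6962i


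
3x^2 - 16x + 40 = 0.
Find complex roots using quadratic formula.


disc = (-16)^2 - 4*3*40 = 256 - 480 = -224
sqrt(|disc|) = sqrt(224) = 14.9666
Real part = 16/(2*3) = 2.6667
Imag part = 14.9666/(2*3) = 2.4944

2.6667 ± 2.4944i


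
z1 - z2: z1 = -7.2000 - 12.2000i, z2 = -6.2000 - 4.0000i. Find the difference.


Real: -7.2 + 6.2 = -1
Imag: -12.2 + 4 = -8.2

-1.0000 - 8.2000i


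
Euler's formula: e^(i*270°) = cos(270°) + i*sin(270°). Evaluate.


cos(270°) = 0
sin(270°) = -1.0000

e^(i*270°) = 0 - 1.0000i


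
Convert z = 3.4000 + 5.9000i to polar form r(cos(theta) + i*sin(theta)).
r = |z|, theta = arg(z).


r = sqrt(11.56+34.81) = sqrt(46.37) = 6.8096
theta = atan2(5.9, 3.4) = 60.0464 degrees

r = 6.8096, theta = 60.0464 degrees


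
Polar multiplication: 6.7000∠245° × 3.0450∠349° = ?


r = 6.7000 * 3.0450 = 20.4015
theta = 245° + 349° = 594° = 234° (mod 360)

20.4015 cis(234°)


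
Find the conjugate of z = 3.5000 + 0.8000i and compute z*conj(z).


z_bar = 3.5000 - 0.8000i
z*z_bar = 3.5^2 + 0.8^2 = 12.25 + 0.64 = 12.89

z_bar = 3.5000 - 0.8000i, z*z_bar = 12.89


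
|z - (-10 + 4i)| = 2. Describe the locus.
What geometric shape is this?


|z - z0| = r is a circle with center z0 and radius r.
Center = (-10, 4), radius = 2

Circle with center (-10, 4) and radius 2


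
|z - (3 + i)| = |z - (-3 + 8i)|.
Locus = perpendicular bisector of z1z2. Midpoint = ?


Equal distances means the locus is the perpendicular bisector of z1 and z2.
Midpoint = ((3+(-3))/2, (1+8)/2) = (0, 4.5000)

Perpendicular bisector through (0, 4.5000)


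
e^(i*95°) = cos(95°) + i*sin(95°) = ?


cos(95°) = -0.0872
sin(95°) = 0.9962

e^(i*95°) = -0.0872 + 0.9962i


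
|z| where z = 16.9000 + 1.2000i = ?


|z| = sqrt(16.9^2 + 1.2^2) = sqrt(285.61 + 1.44) = sqrt(287.05) = 16.9425

|z| = 16.9425


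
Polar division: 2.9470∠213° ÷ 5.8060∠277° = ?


r = 2.9470 / 5.8060 = 0.5076
theta = 213° - 277° = -64° = 296° (mod 360)

0.5076 cis(296°)


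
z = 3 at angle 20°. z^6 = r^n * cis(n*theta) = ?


r^6 = 3^6 = 729
n*theta = 6*20° = 120° = 120° (mod 360)
a = 729*cos(120°) = -364.5000
b = 729*sin(120°) = 631.3325

729 cis(120°) = -364.5000 + 631.3325i


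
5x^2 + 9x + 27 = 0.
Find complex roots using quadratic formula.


disc = 9^2 - 4*5*27 = 81 - 540 = -459
sqrt(|disc|) = sqrt(459) = 21.4243
Real part = -9/(2*5) = -0.9000
Imag part = 21.4243/(2*5) = 2.1424

-0.9000 ± 2.1424i


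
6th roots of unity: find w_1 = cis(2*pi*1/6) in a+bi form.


Angle = 360*1/6 = 60°
a = cos(60°) = 0.5000
b = sin(60°) = 0.8660

0.5000 + 0.8660i


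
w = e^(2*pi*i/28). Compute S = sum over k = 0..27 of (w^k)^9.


The roots are w_k = w^k with w = e^(2*pi*i/28), and (w^k)^9 = (w^9)^k.
So S = 1 + u + u^2 + ... + u^(27) with u = w^9.
9 = 0*28 + 9, so 9 is not a multiple of 28: u = w^9 ≠ 1 (w is a primitive 28th root), while u^28 = (w^28)^9 = 1.
Geometric series: S = (1 - u^28)/(1 - u) = (1 - 1)/(1 - u) = 0

S = 0


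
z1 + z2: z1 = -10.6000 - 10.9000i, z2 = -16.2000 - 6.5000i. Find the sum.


Real: -10.6 - 16.2 = -26.8
Imag: -10.9 - 6.5 = -17.4

-26.8000 - 17.4000i


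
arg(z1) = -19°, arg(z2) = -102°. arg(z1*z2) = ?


arg(z1*z2) = -19° - 102° = -121°
Normalized to (-180°, 180°]: -121°

-121°


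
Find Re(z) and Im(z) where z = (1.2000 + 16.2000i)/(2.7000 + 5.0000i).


Multiply by conjugate: (1.2000 + 16.2000i)(2.7000 - 5.0000i) / (2.7^2 + 5^2)
Numerator real = 1.2*2.7 + 16.2*5 = 84.24
Numerator imag = 16.2*2.7 - 1.2*5 = 37.74
Denominator = 32.29
Re(z) = 84.24/32.29 = 2.6089
Im(z) = 37.74/32.29 = 1.1688

Re(z) = 2.6089, Im(z) = 1.1688


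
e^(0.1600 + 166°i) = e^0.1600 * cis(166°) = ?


e^0.1600 = 1.17351
cos(166°) = -0.9703
sin(166°) = 0.2419
Real = 1.17351*(-0.9703) = -1.1387
Imag = 1.17351*0.2419 = 0.2839

-1.1387 + 0.2839i


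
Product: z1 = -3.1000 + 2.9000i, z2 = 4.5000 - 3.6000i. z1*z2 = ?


Real = -3.1*4.5 - 2.9*(-3.6) = -13.95 - (-10.44) = -3.51
Imag = -3.1*(-3.6) + 4.5*2.9 = 11.16 + 13.05 = 24.21

-3.5100 + 24.2100i


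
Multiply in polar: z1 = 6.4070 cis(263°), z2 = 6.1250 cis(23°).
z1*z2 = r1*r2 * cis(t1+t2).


r = 6.4070 * 6.1250 = 39.2429
theta = 263° + 23° = 286° = 286° (mod 360)

39.2429 cis(286°)


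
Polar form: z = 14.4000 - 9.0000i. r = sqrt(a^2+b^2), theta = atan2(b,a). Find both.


r = sqrt(207.36+81) = sqrt(288.36) = 16.9812
theta = atan2(-9, 14.4) = -32.0054 degrees

r = 16.9812, theta = -32.0054 degrees


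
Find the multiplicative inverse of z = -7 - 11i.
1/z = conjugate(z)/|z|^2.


|z|^2 = 49+121 = 170
1/z = (-7 + 11i)/170

1/z = -0.0412 + 0.0647i


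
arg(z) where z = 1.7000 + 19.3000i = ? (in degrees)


Re = 1.7, Im = 19.3
arg = atan2(19.3, 1.7) = 84.9662 degrees

arg(z) = 84.9662 degrees


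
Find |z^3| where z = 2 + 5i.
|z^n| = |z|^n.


|z| = sqrt(4+25) = sqrt(29) = 5.3852
|z^3| = |z|^3 = (sqrt(29))^3 = 29*sqrt(29)

|z^3| = 29*sqrt(29) ≈ 156.1698


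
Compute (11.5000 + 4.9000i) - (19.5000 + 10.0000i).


Real: 11.5 - 19.5 = -8
Imag: 4.9 - 10 = -5.1

-8.0000 - 5.1000i


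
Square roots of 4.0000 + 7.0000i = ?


|z| = sqrt(16+49) = 8.0623
sqrt((|z|+a)/2) = sqrt((8.0623+4)/2) = sqrt(6.0311) = 2.4558
sqrt((|z|-a)/2) = sqrt((8.0623-4)/2) = sqrt(2.0311) = 1.4252

±(2.4558 + 1.4252i) i.e. 2.4558 + 1.4252i and -2.4558 - 1.4252i


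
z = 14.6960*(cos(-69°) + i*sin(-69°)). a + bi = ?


a = 14.6960*cos(-69°) = 14.6960*0.35837 = 5.2666
b = 14.6960*sin(-69°) = 14.6960*(-0.93358) = -13.7199

5.2666 - 13.7199i


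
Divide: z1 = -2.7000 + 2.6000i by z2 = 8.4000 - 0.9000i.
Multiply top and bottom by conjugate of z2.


Conjugate of z2 = 8.4000 + 0.9000i
Numerator: (-2.7000 + 2.6000i)(8.4000 + 0.9000i) = -25.0200 + 19.4100i
Denominator: 8.4^2 + (-0.9)^2 = 71.37
Result = (-25.0200 + 19.4100i)/71.37

-0.3506 + 0.2720i


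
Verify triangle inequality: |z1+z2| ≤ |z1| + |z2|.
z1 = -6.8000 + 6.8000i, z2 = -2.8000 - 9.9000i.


|z1| = sqrt((-6.8)^2 + 6.8^2) = sqrt(92.48) = 9.6167
|z2| = sqrt((-2.8)^2 + (-9.9)^2) = sqrt(105.85) = 10.2883
z1+z2 = -9.6000 - 3.1000i
|z1+z2| = sqrt(101.77) = 10.0881
|z1|+|z2| = 9.6167 + 10.2883 = 19.9050

|z1+z2| = 10.0881 ≤ |z1|+|z2| = 19.9050 (verified)


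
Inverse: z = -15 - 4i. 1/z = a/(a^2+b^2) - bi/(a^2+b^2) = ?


|z|^2 = 225+16 = 241
1/z = (-15 + 4i)/241

1/z = -0.0622 + 0.0166i


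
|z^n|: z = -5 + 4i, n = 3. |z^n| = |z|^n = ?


|z| = sqrt(25+16) = sqrt(41) = 6.4031
|z^3| = |z|^3 = (sqrt(41))^3 = 41*sqrt(41)

|z^3| = 41*sqrt(41) ≈ 262.5281


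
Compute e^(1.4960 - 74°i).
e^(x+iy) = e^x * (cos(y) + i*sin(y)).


e^1.4960 = 4.4638
cos(-74°) = 0.27564
sin(-74°) = -0.96126
Real = 4.4638*0.27564 = 1.2304
Imag = 4.4638*(-0.96126) = -4.2909

1.2304 - 4.2909i


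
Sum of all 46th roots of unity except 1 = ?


With w = e^(2*pi*i/46), all 46 of the 46th roots of unity w^0 = 1, w, ..., w^(45) sum to 0: 1 + w + ... + w^(45) = (1 - w^46)/(1 - w) = 0 since w^46 = 1, w ≠ 1.
Removing the root 1: w + w^2 + ... + w^(45) = 0 - 1 = -1

Sum = -1


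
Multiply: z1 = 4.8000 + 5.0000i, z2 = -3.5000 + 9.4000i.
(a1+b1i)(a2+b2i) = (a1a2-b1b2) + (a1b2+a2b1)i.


Real = 4.8*(-3.5) - 5*9.4 = -16.8 - 47 = -63.8
Imag = 4.8*9.4 - (3.5)*5 = 45.12 - (17.5) = 27.62

-63.8000 + 27.6200i


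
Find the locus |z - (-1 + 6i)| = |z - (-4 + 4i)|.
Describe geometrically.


Equal distances means the locus is the perpendicular bisector of z1 and z2.
Midpoint = ((-1+(-4))/2, (6+4)/2) = (-2.5000, 5.0000)

Perpendicular bisector through (-2.5000, 5.0000)


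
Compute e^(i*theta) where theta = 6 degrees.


cos(6°) = 0.9945
sin(6°) = 0.1045

e^(i*6°) = 0.9945 + 0.1045i


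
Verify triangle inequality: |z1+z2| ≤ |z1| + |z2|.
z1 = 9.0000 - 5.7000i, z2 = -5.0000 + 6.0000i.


|z1| = sqrt(9^2 + (-5.7)^2) = sqrt(113.49) = 10.6532
|z2| = sqrt((-5)^2 + 6^2) = sqrt(61) = 7.8102
z1+z2 = 4.0000 + 0.3000i
|z1+z2| = sqrt(16.09) = 4.0112
|z1|+|z2| = 10.6532 + 7.8102 = 18.4634

|z1+z2| = 4.0112 ≤ |z1|+|z2| = 18.4634 (verified)


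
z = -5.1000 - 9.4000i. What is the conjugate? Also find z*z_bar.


z_bar = -5.1000 + 9.4000i
z*z_bar = (-5.1)^2 + (-9.4)^2 = 26.01 + 88.36 = 114.37

z_bar = -5.1000 + 9.4000i, z*z_bar = 114.37


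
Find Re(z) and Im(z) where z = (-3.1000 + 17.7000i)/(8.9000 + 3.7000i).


Multiply by conjugate: (-3.1000 + 17.7000i)(8.9000 - 3.7000i) / (8.9^2 + 3.7^2)
Numerator real = -3.1*8.9 + 17.7*3.7 = 37.9
Numerator imag = 17.7*8.9 - (-3.1)*3.7 = 169
Denominator = 92.9
Re(z) = 37.9/92.9 = 0.4080
Im(z) = 169/92.9 = 1.8192

Re(z) = 0.4080, Im(z) = 1.8192


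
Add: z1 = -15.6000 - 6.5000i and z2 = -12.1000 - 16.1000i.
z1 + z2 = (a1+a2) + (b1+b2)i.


Real: -15.6 - 12.1 = -27.7
Imag: -6.5 - 16.1 = -22.6

-27.7000 - 22.6000i


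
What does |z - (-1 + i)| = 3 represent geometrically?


|z - z0| = r is a circle with center z0 and radius r.
Center = (-1, 1), radius = 3

Circle with center (-1, 1) and radius 3


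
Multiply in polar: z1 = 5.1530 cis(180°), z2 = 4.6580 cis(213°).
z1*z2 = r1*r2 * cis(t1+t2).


r = 5.1530 * 4.6580 = 24.0027
theta = 180° + 213° = 393° = 33° (mod 360)

24.0027 cis(33°)


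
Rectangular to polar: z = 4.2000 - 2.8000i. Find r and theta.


r = sqrt(17.64+7.84) = sqrt(25.48) = 5.0478
theta = atan2(-2.8, 4.2) = -33.6901 degrees

r = 5.0478, theta = -33.6901 degrees


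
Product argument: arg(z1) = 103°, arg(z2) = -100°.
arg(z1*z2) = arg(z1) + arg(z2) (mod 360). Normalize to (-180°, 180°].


arg(z1*z2) = 103° - 100° = 3°
Normalized to (-180°, 180°]: 3°

3°


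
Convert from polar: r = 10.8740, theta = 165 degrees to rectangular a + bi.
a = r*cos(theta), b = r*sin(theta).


a = 10.8740*cos(165°) = 10.8740*(-0.96593) = -10.5035
b = 10.8740*sin(165°) = 10.8740*0.25882 = 2.8144

-10.5035 + 2.8144i


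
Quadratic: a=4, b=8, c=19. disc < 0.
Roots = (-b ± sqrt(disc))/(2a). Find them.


disc = 8^2 - 4*4*19 = 64 - 304 = -240
sqrt(|disc|) = sqrt(240) = 15.4919
Real part = -8/(2*4) = -1.0000
Imag part = 15.4919/(2*4) = 1.9365

-1.0000 ± 1.9365i
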